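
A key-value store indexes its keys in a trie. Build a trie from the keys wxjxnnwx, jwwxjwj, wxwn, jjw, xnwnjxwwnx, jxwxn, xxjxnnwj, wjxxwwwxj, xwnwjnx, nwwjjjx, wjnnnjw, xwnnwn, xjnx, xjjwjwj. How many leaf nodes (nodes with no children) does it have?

14

A leaf is a node with no children — equivalently, the end of a word that is not a proper prefix of any other stored word.
Those words: "jjw", "jwwxjwj", "jxwxn", "nwwjjjx", "wjnnnjw", "wjxxwwwxj", "wxjxnnwx", "wxwn", "xjjwjwj", "xjnx", "xnwnjxwwnx", "xwnnwn", "xwnwjnx", "xxjxnnwj"
Leaf count: 14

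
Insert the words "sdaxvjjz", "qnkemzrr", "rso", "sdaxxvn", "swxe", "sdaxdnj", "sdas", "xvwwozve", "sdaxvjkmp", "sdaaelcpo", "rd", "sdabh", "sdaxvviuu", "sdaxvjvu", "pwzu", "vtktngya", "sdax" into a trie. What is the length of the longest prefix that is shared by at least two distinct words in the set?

Equivalently: take the maximum, over all pairs, of their longest common prefix length.
"sdaxvjjz" and "sdaxvjkmp" agree on "sdaxvj" (6 characters) before diverging; nothing deeper is shared.
Longest shared-prefix length: 6

6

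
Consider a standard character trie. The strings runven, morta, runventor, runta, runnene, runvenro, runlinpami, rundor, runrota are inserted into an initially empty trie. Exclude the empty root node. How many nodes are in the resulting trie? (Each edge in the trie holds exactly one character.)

Count nodes per top-level branch (shared prefixes stored once):
  'm'-branch (morta): 5 nodes
  'r'-branch (rundor, runlinpami, runnene, runrota, runta, runven, runvenro, runventor): 31 nodes
Sum: 36

36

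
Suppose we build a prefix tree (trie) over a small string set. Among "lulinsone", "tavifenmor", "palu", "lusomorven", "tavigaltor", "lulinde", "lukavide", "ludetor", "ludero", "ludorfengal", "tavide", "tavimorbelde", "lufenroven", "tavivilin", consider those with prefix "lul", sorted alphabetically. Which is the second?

DFS of the "lul" subtree visits, in order: "lulinde", "lulinsone"
Position 2: lulinsone

lulinsone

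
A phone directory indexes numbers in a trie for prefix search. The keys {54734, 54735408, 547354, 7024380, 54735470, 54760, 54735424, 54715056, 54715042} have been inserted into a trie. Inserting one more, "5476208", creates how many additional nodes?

"5476" is already a path in the trie; the remaining "208" must be added.
Each of the 3 remaining characters creates one node.

3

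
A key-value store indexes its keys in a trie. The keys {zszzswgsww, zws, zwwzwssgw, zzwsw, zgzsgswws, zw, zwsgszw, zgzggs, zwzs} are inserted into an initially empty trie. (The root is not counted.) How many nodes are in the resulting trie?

Count nodes per top-level branch (shared prefixes stored once):
  'z'-branch (zgzggs, zgzsgswws, zszzswgsww, zw, zws, zwsgszw, zwwzwssgw, zwzs, zzwsw): 40 nodes
Sum: 40

40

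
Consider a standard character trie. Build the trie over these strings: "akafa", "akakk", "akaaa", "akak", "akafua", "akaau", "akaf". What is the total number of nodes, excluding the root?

12

Count nodes per top-level branch (shared prefixes stored once):
  'a'-branch (akaaa, akaau, akaf, akafa, akafua, akak, akakk): 12 nodes
Sum: 12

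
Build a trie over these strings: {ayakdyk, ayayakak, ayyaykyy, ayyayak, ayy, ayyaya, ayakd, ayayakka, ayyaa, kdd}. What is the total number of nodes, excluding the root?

26

Insert word by word; a character creates a node only if that edge doesn't already exist:
  "ayakdyk" → 7 new (a, y, a, k, d, y, k)
  "ayayakak" → prefix "aya" already present; 5 new (y, a, k, a, k)
  "ayyaykyy" → prefix "ay" already present; 6 new (y, a, y, k, y, y)
  "ayyayak" → prefix "ayyay" already present; 2 new (a, k)
  "ayy" → prefix "ayy" already present; 0 new (none)
  "ayyaya" → prefix "ayyaya" already present; 0 new (none)
  "ayakd" → prefix "ayakd" already present; 0 new (none)
  "ayayakka" → prefix "ayayak" already present; 2 new (k, a)
  "ayyaa" → prefix "ayya" already present; 1 new (a)
  "kdd" → 3 new (k, d, d)
Total nodes = 7 + 5 + 6 + 2 + 0 + 0 + 0 + 2 + 1 + 3 = 26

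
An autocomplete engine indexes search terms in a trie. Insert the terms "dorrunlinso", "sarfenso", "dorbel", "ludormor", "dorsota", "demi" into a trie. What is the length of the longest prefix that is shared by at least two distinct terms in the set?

3

Look for the deepest trie node that still has at least two words in its subtree.
"dorbel" and "dorrunlinso" agree on "dor" (3 characters) before diverging; nothing deeper is shared.
Longest shared-prefix length: 3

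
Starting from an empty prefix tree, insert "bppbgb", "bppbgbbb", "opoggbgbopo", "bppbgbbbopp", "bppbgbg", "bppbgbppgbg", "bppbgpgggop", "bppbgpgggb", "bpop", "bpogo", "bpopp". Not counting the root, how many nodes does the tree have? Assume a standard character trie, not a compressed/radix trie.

40

Trie structure (* marks end of a word):
(root)
├─ b
│  └─ p
│     ├─ o
│     │  ├─ g
│     │  │  └─ o *
│     │  └─ p *
│     │     └─ p *
│     └─ p
│        └─ b
│           └─ g
│              ├─ b *
│              │  ├─ b
│              │  │  └─ b *
│              │  │     └─ o
│              │  │        └─ p
│              │  │           └─ p *
│              │  ├─ g *
│              │  └─ p
│              │     └─ p
│              │        └─ g
│              │           └─ b
│              │              └─ g *
│              └─ p
│                 └─ g
│                    └─ g
│                       └─ g
│                          ├─ b *
│                          └─ o
│                             └─ p *
└─ o
   └─ p
      └─ o
         └─ g
            └─ g
               └─ b
                  └─ g
                     └─ b
                        └─ o
                           └─ p
                              └─ o *
Counting every labelled node above: 40.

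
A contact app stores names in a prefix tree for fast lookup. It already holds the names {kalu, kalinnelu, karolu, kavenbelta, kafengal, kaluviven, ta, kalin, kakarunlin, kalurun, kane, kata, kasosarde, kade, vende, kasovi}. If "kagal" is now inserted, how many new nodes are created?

3

"ka" is already a path in the trie; the remaining "gal" must be added.
So 5 − 2 = 3 new nodes.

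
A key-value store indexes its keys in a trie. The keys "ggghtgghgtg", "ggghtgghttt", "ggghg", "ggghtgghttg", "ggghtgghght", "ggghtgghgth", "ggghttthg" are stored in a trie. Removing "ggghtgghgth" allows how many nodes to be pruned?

1

A node on "ggghtgghgth"'s path can go only if nothing else ends at it or branches off below it.
The suffix "h" (1 node) is used only by "ggghtgghgth"; the node for "ggghtgghgt" still has the child "g", so pruning stops there.
Nodes removed: 1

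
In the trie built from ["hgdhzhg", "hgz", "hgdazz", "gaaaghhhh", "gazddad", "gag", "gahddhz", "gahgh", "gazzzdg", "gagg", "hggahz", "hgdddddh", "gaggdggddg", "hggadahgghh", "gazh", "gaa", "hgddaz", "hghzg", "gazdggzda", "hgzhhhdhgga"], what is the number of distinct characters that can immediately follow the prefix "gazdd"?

1

The children of the "gazdd" node are the distinct next characters among strings starting with "gazdd".
Characters that immediately follow "gazdd" among the stored strings: {a}.
That node has 1 child edge.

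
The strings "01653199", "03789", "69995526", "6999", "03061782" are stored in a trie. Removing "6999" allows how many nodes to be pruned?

0

Walk "6999" from the leaf back toward the root, removing each node that no remaining word uses.
Every node on "6999" is still needed (e.g. by "69995526"), so nothing is freed.
Nodes removed: 0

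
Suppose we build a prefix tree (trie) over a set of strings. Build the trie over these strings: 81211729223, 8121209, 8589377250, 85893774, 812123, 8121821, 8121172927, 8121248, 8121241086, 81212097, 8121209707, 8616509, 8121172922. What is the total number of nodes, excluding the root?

44

Count nodes per top-level branch (shared prefixes stored once):
  '8'-branch (8121172922, 81211729223, 8121172927, 8121209, 81212097, 8121209707, 812123, 8121241086, 8121248, 8121821, 8589377250, 85893774, 8616509): 44 nodes
Sum: 44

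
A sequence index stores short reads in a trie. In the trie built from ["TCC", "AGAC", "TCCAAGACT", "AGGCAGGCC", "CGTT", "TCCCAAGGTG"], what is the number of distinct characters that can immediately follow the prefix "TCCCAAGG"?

The children of the "TCCCAAGG" node are the distinct next characters among strings starting with "TCCCAAGG".
Distinct next characters after "TCCCAAGG": T.
That node has 1 child edge.

1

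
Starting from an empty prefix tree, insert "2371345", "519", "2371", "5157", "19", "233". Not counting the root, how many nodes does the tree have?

15

For each word, the new-node count is its length minus the longest prefix already in the trie:
  "2371345" → 7 new (2, 3, 7, 1, 3, 4, 5)
  "519" → 3 new (5, 1, 9)
  "2371" → prefix "2371" already present; 0 new (none)
  "5157" → prefix "51" already present; 2 new (5, 7)
  "19" → 2 new (1, 9)
  "233" → prefix "23" already present; 1 new (3)
Total nodes = 7 + 3 + 0 + 2 + 2 + 1 = 15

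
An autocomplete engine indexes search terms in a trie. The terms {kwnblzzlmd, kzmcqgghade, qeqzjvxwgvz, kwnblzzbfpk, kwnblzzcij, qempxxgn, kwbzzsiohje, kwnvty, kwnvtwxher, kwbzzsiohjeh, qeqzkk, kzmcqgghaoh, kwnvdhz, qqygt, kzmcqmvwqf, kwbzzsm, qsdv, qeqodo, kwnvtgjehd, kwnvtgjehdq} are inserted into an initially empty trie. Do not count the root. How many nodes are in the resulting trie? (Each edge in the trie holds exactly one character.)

Trace insertions, counting only characters that open a new branch:
  "kwnblzzlmd" → 10 new (k, w, n, b, l, z, z, l, m, d)
  "kzmcqgghade" → prefix "k" already present; 10 new (z, m, c, q, g, g, h, a, d, e)
  "qeqzjvxwgvz" → 11 new (q, e, q, z, j, v, x, w, g, v, z)
  "kwnblzzbfpk" → prefix "kwnblzz" already present; 4 new (b, f, p, k)
  "kwnblzzcij" → prefix "kwnblzz" already present; 3 new (c, i, j)
  "qempxxgn" → prefix "qe" already present; 6 new (m, p, x, x, g, n)
  "kwbzzsiohje" → prefix "kw" already present; 9 new (b, z, z, s, i, o, h, j, e)
  "kwnvty" → prefix "kwn" already present; 3 new (v, t, y)
  "kwnvtwxher" → prefix "kwnvt" already present; 5 new (w, x, h, e, r)
  "kwbzzsiohjeh" → prefix "kwbzzsiohje" already present; 1 new (h)
  "qeqzkk" → prefix "qeqz" already present; 2 new (k, k)
  "kzmcqgghaoh" → prefix "kzmcqggha" already present; 2 new (o, h)
  "kwnvdhz" → prefix "kwnv" already present; 3 new (d, h, z)
  "qqygt" → prefix "q" already present; 4 new (q, y, g, t)
  "kzmcqmvwqf" → prefix "kzmcq" already present; 5 new (m, v, w, q, f)
  "kwbzzsm" → prefix "kwbzzs" already present; 1 new (m)
  "qsdv" → prefix "q" already present; 3 new (s, d, v)
  "qeqodo" → prefix "qeq" already present; 3 new (o, d, o)
  "kwnvtgjehd" → prefix "kwnvt" already present; 5 new (g, j, e, h, d)
  "kwnvtgjehdq" → prefix "kwnvtgjehd" already present; 1 new (q)
Total nodes = 10 + 10 + 11 + 4 + 3 + 6 + 9 + 3 + 5 + 1 + 2 + 2 + 3 + 4 + 5 + 1 + 3 + 3 + 5 + 1 = 91

91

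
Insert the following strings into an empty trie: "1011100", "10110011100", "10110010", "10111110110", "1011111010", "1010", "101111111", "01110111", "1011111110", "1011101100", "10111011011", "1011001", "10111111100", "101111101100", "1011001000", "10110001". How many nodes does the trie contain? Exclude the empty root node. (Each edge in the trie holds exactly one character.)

For each word, the new-node count is its length minus the longest prefix already in the trie:
  "1011100" → 7 new (1, 0, 1, 1, 1, 0, 0)
  "10110011100" → prefix "1011" already present; 7 new (0, 0, 1, 1, 1, 0, 0)
  "10110010" → prefix "1011001" already present; 1 new (0)
  "10111110110" → prefix "10111" already present; 6 new (1, 1, 0, 1, 1, 0)
  "1011111010" → prefix "101111101" already present; 1 new (0)
  "1010" → prefix "101" already present; 1 new (0)
  "101111111" → prefix "1011111" already present; 2 new (1, 1)
  "01110111" → 8 new (0, 1, 1, 1, 0, 1, 1, 1)
  "1011111110" → prefix "101111111" already present; 1 new (0)
  "1011101100" → prefix "101110" already present; 4 new (1, 1, 0, 0)
  "10111011011" → prefix "101110110" already present; 2 new (1, 1)
  "1011001" → prefix "1011001" already present; 0 new (none)
  "10111111100" → prefix "1011111110" already present; 1 new (0)
  "101111101100" → prefix "10111110110" already present; 1 new (0)
  "1011001000" → prefix "10110010" already present; 2 new (0, 0)
  "10110001" → prefix "101100" already present; 2 new (0, 1)
Total nodes = 7 + 7 + 1 + 6 + 1 + 1 + 2 + 8 + 1 + 4 + 2 + 0 + 1 + 1 + 2 + 2 = 46

46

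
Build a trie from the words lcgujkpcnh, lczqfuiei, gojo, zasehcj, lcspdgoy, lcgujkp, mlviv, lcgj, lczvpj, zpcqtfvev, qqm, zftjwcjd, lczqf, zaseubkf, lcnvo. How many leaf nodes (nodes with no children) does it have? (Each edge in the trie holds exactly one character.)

A leaf is a node with no children — equivalently, the end of a word that is not a proper prefix of any other stored word.
Those words: "gojo", "lcgj", "lcgujkpcnh", "lcnvo", "lcspdgoy", "lczqfuiei", "lczvpj", "mlviv", "qqm", "zasehcj", "zaseubkf", "zftjwcjd", "zpcqtfvev"
Leaf count: 13

13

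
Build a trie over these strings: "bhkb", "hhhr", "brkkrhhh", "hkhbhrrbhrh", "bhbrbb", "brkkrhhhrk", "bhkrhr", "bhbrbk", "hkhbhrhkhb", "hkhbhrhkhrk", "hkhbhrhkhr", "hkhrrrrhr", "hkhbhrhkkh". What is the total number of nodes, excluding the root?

49

Count nodes per top-level branch (shared prefixes stored once):
  'b'-branch (bhbrbb, bhbrbk, bhkb, bhkrhr, brkkrhhh, brkkrhhhrk): 21 nodes
  'h'-branch (hhhr, hkhbhrhkhb, hkhbhrhkhr, hkhbhrhkhrk, hkhbhrhkkh, hkhbhrrbhrh, hkhrrrrhr): 28 nodes
Sum: 49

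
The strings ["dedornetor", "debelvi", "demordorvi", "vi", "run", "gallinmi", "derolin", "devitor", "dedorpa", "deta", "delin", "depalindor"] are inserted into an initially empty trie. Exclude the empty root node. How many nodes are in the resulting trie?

Insert word by word; a character creates a node only if that edge doesn't already exist:
  "dedornetor" → 10 new (d, e, d, o, r, n, e, t, o, r)
  "debelvi" → prefix "de" already present; 5 new (b, e, l, v, i)
  "demordorvi" → prefix "de" already present; 8 new (m, o, r, d, o, r, v, i)
  "vi" → 2 new (v, i)
  "run" → 3 new (r, u, n)
  "gallinmi" → 8 new (g, a, l, l, i, n, m, i)
  "derolin" → prefix "de" already present; 5 new (r, o, l, i, n)
  "devitor" → prefix "de" already present; 5 new (v, i, t, o, r)
  "dedorpa" → prefix "dedor" already present; 2 new (p, a)
  "deta" → prefix "de" already present; 2 new (t, a)
  "delin" → prefix "de" already present; 3 new (l, i, n)
  "depalindor" → prefix "de" already present; 8 new (p, a, l, i, n, d, o, r)
Total nodes = 10 + 5 + 8 + 2 + 3 + 8 + 5 + 5 + 2 + 2 + 3 + 8 = 61

61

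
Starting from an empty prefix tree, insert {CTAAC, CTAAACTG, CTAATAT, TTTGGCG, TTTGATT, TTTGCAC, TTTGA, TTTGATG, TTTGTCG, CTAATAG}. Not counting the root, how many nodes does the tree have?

30

For each word, the new-node count is its length minus the longest prefix already in the trie:
  "CTAAC" → 5 new (C, T, A, A, C)
  "CTAAACTG" → prefix "CTAA" already present; 4 new (A, C, T, G)
  "CTAATAT" → prefix "CTAA" already present; 3 new (T, A, T)
  "TTTGGCG" → 7 new (T, T, T, G, G, C, G)
  "TTTGATT" → prefix "TTTG" already present; 3 new (A, T, T)
  "TTTGCAC" → prefix "TTTG" already present; 3 new (C, A, C)
  "TTTGA" → prefix "TTTGA" already present; 0 new (none)
  "TTTGATG" → prefix "TTTGAT" already present; 1 new (G)
  "TTTGTCG" → prefix "TTTG" already present; 3 new (T, C, G)
  "CTAATAG" → prefix "CTAATA" already present; 1 new (G)
Total nodes = 5 + 4 + 3 + 7 + 3 + 3 + 0 + 1 + 3 + 1 = 30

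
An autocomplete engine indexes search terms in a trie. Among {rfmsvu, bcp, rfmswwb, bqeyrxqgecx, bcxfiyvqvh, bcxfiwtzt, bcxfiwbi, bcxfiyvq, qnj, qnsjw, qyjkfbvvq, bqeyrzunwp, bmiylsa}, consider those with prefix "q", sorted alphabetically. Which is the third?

qyjkfbvvq

Filter for "q…" and sort: "qnj", "qnsjw", "qyjkfbvvq"
Position 3: qyjkfbvvq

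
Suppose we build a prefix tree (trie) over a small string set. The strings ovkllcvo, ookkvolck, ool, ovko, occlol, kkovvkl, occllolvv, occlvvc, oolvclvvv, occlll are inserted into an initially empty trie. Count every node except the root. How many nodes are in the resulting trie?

Trace insertions, counting only characters that open a new branch:
  "ovkllcvo" → 8 new (o, v, k, l, l, c, v, o)
  "ookkvolck" → prefix "o" already present; 8 new (o, k, k, v, o, l, c, k)
  "ool" → prefix "oo" already present; 1 new (l)
  "ovko" → prefix "ovk" already present; 1 new (o)
  "occlol" → prefix "o" already present; 5 new (c, c, l, o, l)
  "kkovvkl" → 7 new (k, k, o, v, v, k, l)
  "occllolvv" → prefix "occl" already present; 5 new (l, o, l, v, v)
  "occlvvc" → prefix "occl" already present; 3 new (v, v, c)
  "oolvclvvv" → prefix "ool" already present; 6 new (v, c, l, v, v, v)
  "occlll" → prefix "occll" already present; 1 new (l)
Total nodes = 8 + 8 + 1 + 1 + 5 + 7 + 5 + 3 + 6 + 1 = 45

45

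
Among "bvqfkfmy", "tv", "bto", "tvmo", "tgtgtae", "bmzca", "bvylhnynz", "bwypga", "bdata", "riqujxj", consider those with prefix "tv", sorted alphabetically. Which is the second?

tvmo

Words with prefix "tv", in lexicographic order: "tv", "tvmo"
The 2nd is tvmo.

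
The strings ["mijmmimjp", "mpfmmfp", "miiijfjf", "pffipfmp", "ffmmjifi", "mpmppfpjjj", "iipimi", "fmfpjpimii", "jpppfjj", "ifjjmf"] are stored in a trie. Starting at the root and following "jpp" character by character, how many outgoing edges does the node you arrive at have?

The children of the "jpp" node are the distinct next characters among strings starting with "jpp".
Characters that immediately follow "jpp" among the stored strings: {p}.
That node has 1 child edge.

1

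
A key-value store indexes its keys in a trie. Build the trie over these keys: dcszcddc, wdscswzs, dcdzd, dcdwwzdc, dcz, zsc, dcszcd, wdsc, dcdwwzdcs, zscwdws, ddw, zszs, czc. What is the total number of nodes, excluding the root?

40

For each word, the new-node count is its length minus the longest prefix already in the trie:
  "dcszcddc" → 8 new (d, c, s, z, c, d, d, c)
  "wdscswzs" → 8 new (w, d, s, c, s, w, z, s)
  "dcdzd" → prefix "dc" already present; 3 new (d, z, d)
  "dcdwwzdc" → prefix "dcd" already present; 5 new (w, w, z, d, c)
  "dcz" → prefix "dc" already present; 1 new (z)
  "zsc" → 3 new (z, s, c)
  "dcszcd" → prefix "dcszcd" already present; 0 new (none)
  "wdsc" → prefix "wdsc" already present; 0 new (none)
  "dcdwwzdcs" → prefix "dcdwwzdc" already present; 1 new (s)
  "zscwdws" → prefix "zsc" already present; 4 new (w, d, w, s)
  "ddw" → prefix "d" already present; 2 new (d, w)
  "zszs" → prefix "zs" already present; 2 new (z, s)
  "czc" → 3 new (c, z, c)
Total nodes = 8 + 8 + 3 + 5 + 1 + 3 + 0 + 0 + 1 + 4 + 2 + 2 + 3 = 40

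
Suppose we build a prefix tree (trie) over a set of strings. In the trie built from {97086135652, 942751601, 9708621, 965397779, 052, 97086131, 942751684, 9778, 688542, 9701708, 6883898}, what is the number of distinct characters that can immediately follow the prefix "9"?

3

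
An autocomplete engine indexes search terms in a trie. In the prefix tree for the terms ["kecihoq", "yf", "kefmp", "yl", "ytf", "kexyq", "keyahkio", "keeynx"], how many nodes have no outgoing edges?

A leaf is a node with no children — equivalently, the end of a word that is not a proper prefix of any other stored word.
Those words: "kecihoq", "keeynx", "kefmp", "kexyq", "keyahkio", "yf", "yl", "ytf"
Leaf count: 8

8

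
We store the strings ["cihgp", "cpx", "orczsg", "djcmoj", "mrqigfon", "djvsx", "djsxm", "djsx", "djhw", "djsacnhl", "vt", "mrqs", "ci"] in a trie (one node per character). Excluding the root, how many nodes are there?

Trace insertions, counting only characters that open a new branch:
  "cihgp" → 5 new (c, i, h, g, p)
  "cpx" → prefix "c" already present; 2 new (p, x)
  "orczsg" → 6 new (o, r, c, z, s, g)
  "djcmoj" → 6 new (d, j, c, m, o, j)
  "mrqigfon" → 8 new (m, r, q, i, g, f, o, n)
  "djvsx" → prefix "dj" already present; 3 new (v, s, x)
  "djsxm" → prefix "dj" already present; 3 new (s, x, m)
  "djsx" → prefix "djsx" already present; 0 new (none)
  "djhw" → prefix "dj" already present; 2 new (h, w)
  "djsacnhl" → prefix "djs" already present; 5 new (a, c, n, h, l)
  "vt" → 2 new (v, t)
  "mrqs" → prefix "mrq" already present; 1 new (s)
  "ci" → prefix "ci" already present; 0 new (none)
Total nodes = 5 + 2 + 6 + 6 + 8 + 3 + 3 + 0 + 2 + 5 + 2 + 1 + 0 = 43

43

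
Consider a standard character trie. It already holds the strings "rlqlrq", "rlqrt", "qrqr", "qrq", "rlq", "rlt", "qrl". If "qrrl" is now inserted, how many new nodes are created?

The longest prefix of "qrrl" already in the trie is "qr" (length 2).
New nodes needed: |"qrrl"| − 2 = 4 − 2 = 2.

2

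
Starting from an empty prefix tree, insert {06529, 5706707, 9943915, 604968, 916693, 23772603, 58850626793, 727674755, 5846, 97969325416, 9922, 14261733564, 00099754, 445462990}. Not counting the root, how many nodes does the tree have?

98

Insert word by word; a character creates a node only if that edge doesn't already exist:
  "06529" → 5 new (0, 6, 5, 2, 9)
  "5706707" → 7 new (5, 7, 0, 6, 7, 0, 7)
  "9943915" → 7 new (9, 9, 4, 3, 9, 1, 5)
  "604968" → 6 new (6, 0, 4, 9, 6, 8)
  "916693" → prefix "9" already present; 5 new (1, 6, 6, 9, 3)
  "23772603" → 8 new (2, 3, 7, 7, 2, 6, 0, 3)
  "58850626793" → prefix "5" already present; 10 new (8, 8, 5, 0, 6, 2, 6, 7, 9, 3)
  "727674755" → 9 new (7, 2, 7, 6, 7, 4, 7, 5, 5)
  "5846" → prefix "58" already present; 2 new (4, 6)
  "97969325416" → prefix "9" already present; 10 new (7, 9, 6, 9, 3, 2, 5, 4, 1, 6)
  "9922" → prefix "99" already present; 2 new (2, 2)
  "14261733564" → 11 new (1, 4, 2, 6, 1, 7, 3, 3, 5, 6, 4)
  "00099754" → prefix "0" already present; 7 new (0, 0, 9, 9, 7, 5, 4)
  "445462990" → 9 new (4, 4, 5, 4, 6, 2, 9, 9, 0)
Total nodes = 5 + 7 + 7 + 6 + 5 + 8 + 10 + 9 + 2 + 10 + 2 + 11 + 7 + 9 = 98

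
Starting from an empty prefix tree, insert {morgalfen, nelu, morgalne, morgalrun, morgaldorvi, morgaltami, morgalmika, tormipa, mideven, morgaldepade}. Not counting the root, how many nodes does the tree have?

Count nodes per top-level branch (shared prefixes stored once):
  'm'-branch (mideven, morgaldepade, morgaldorvi, morgalfen, morgalmika, morgalne, morgalrun, morgaltami): 38 nodes
  'n'-branch (nelu): 4 nodes
  't'-branch (tormipa): 7 nodes
Sum: 49

49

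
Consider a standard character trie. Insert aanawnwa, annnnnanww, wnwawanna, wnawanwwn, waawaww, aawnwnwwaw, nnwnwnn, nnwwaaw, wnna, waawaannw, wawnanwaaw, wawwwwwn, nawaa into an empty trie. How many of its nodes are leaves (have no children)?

13

A leaf is a node with no children — equivalently, the end of a word that is not a proper prefix of any other stored word.
Those words: "aanawnwa", "aawnwnwwaw", "annnnnanww", "nawaa", "nnwnwnn", "nnwwaaw", "waawaannw", "waawaww", "wawnanwaaw", "wawwwwwn", "wnawanwwn", "wnna", "wnwawanna"
Leaf count: 13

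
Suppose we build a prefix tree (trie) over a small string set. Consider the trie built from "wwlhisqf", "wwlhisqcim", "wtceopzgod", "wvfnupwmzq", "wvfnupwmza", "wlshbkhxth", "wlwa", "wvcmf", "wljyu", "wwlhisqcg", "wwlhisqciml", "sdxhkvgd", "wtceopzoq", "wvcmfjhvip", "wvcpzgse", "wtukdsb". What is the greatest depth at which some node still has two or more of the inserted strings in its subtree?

Equivalently: take the maximum, over all pairs, of their longest common prefix length.
"wwlhisqcim" and "wwlhisqciml" agree on "wwlhisqcim" (10 characters) before diverging; nothing deeper is shared.
Longest shared-prefix length: 10

10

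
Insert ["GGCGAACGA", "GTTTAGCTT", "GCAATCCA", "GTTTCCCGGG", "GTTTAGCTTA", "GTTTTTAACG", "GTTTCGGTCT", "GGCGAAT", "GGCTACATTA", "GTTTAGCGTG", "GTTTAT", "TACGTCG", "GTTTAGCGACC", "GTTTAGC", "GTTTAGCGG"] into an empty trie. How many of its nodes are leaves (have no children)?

13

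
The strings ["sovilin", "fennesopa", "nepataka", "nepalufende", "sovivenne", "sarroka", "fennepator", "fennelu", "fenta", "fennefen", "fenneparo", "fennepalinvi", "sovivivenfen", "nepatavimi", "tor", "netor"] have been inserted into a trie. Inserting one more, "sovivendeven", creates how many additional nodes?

5

Walking "sovivendeven" from the root, the first 7 characters ("soviven") follow existing edges; "d" is the first miss.
New nodes needed: |"sovivendeven"| − 7 = 12 − 7 = 5.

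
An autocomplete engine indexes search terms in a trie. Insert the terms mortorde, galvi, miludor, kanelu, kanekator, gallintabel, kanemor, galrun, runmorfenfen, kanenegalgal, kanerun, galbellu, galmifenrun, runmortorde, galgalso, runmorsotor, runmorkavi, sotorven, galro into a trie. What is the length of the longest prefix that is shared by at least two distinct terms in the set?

6

Look for the deepest trie node that still has at least two words in its subtree.
"runmorfenfen" and "runmorkavi" agree on "runmor" (6 characters) before diverging; nothing deeper is shared.
Longest shared-prefix length: 6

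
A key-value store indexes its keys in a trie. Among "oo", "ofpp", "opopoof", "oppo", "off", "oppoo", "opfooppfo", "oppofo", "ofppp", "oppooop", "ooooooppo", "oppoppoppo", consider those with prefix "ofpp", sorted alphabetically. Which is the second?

ofppp

Filter for "ofpp…" and sort: "ofpp", "ofppp"
Position 2: ofppp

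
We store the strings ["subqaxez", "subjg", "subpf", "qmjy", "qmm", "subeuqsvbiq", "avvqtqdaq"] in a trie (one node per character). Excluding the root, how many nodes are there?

Trace insertions, counting only characters that open a new branch:
  "subqaxez" → 8 new (s, u, b, q, a, x, e, z)
  "subjg" → prefix "sub" already present; 2 new (j, g)
  "subpf" → prefix "sub" already present; 2 new (p, f)
  "qmjy" → 4 new (q, m, j, y)
  "qmm" → prefix "qm" already present; 1 new (m)
  "subeuqsvbiq" → prefix "sub" already present; 8 new (e, u, q, s, v, b, i, q)
  "avvqtqdaq" → 9 new (a, v, v, q, t, q, d, a, q)
Total nodes = 8 + 2 + 2 + 4 + 1 + 8 + 9 = 34

34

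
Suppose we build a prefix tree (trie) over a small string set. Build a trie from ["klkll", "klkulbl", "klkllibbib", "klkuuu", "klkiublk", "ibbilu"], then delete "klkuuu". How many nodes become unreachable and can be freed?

2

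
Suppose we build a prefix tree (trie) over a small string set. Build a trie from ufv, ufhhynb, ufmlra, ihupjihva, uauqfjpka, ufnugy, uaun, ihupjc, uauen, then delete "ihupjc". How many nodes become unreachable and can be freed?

1

After clearing the end-marker at "ihupjc", prune upward until reaching a node still needed by another word.
The suffix "c" (1 node) is used only by "ihupjc"; the node for "ihupj" still has the child "i", so pruning stops there.
Nodes removed: 1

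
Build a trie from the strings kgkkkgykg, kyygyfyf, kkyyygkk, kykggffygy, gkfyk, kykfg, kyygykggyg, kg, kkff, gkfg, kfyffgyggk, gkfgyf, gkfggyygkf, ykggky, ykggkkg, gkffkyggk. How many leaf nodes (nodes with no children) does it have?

14

Leaves are exactly the stored words that no other stored word extends.
Those words: "gkffkyggk", "gkfggyygkf", "gkfgyf", "gkfyk", "kfyffgyggk", "kgkkkgykg", "kkff", "kkyyygkk", "kykfg", "kykggffygy", "kyygyfyf", "kyygykggyg", "ykggkkg", "ykggky"
Leaf count: 14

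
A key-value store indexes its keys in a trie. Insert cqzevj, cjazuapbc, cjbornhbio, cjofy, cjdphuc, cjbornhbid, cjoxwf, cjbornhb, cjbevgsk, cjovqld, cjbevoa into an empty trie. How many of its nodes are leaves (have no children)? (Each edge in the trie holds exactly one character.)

10

A leaf is a node with no children — equivalently, the end of a word that is not a proper prefix of any other stored word.
Those words: "cjazuapbc", "cjbevgsk", "cjbevoa", "cjbornhbid", "cjbornhbio", "cjdphuc", "cjofy", "cjovqld", "cjoxwf", "cqzevj"
Leaf count: 10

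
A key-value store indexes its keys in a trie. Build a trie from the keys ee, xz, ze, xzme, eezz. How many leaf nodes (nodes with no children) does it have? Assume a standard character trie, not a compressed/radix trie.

Leaves are exactly the stored words that no other stored word extends.
Those words: "eezz", "xzme", "ze"
Leaf count: 3

3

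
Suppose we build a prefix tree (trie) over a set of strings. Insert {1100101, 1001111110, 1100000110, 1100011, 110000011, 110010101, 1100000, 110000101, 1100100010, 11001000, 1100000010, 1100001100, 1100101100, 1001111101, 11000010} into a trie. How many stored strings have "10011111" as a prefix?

Walk to "10011111"; the words in its subtree are exactly those with that prefix.
Words under "10011111": 1001111101, 1001111110
Count: 2

2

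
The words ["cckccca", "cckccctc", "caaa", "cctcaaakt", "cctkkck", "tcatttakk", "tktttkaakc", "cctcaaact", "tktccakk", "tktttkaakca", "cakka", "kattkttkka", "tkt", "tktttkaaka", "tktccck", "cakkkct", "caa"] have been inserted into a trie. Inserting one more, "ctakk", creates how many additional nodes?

Walking "ctakk" from the root, the first 1 characters ("c") follow existing edges; "t" is the first miss.
New nodes needed: |"ctakk"| − 1 = 5 − 1 = 4.

4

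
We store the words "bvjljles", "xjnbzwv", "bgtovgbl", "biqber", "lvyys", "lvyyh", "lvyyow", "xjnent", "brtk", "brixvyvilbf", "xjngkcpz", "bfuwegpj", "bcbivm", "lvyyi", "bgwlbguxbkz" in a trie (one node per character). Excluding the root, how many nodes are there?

For each word, the new-node count is its length minus the longest prefix already in the trie:
  "bvjljles" → 8 new (b, v, j, l, j, l, e, s)
  "xjnbzwv" → 7 new (x, j, n, b, z, w, v)
  "bgtovgbl" → prefix "b" already present; 7 new (g, t, o, v, g, b, l)
  "biqber" → prefix "b" already present; 5 new (i, q, b, e, r)
  "lvyys" → 5 new (l, v, y, y, s)
  "lvyyh" → prefix "lvyy" already present; 1 new (h)
  "lvyyow" → prefix "lvyy" already present; 2 new (o, w)
  "xjnent" → prefix "xjn" already present; 3 new (e, n, t)
  "brtk" → prefix "b" already present; 3 new (r, t, k)
  "brixvyvilbf" → prefix "br" already present; 9 new (i, x, v, y, v, i, l, b, f)
  "xjngkcpz" → prefix "xjn" already present; 5 new (g, k, c, p, z)
  "bfuwegpj" → prefix "b" already present; 7 new (f, u, w, e, g, p, j)
  "bcbivm" → prefix "b" already present; 5 new (c, b, i, v, m)
  "lvyyi" → prefix "lvyy" already present; 1 new (i)
  "bgwlbguxbkz" → prefix "bg" already present; 9 new (w, l, b, g, u, x, b, k, z)
Total nodes = 8 + 7 + 7 + 5 + 5 + 1 + 2 + 3 + 3 + 9 + 5 + 7 + 5 + 1 + 9 = 77

77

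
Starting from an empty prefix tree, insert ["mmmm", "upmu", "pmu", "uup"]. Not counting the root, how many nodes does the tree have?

13

For each word, the new-node count is its length minus the longest prefix already in the trie:
  "mmmm" → 4 new (m, m, m, m)
  "upmu" → 4 new (u, p, m, u)
  "pmu" → 3 new (p, m, u)
  "uup" → prefix "u" already present; 2 new (u, p)
Total nodes = 4 + 4 + 3 + 2 = 13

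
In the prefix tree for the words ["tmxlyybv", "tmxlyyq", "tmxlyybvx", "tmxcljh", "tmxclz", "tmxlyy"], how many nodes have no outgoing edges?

4

A leaf is a node with no children — equivalently, the end of a word that is not a proper prefix of any other stored word.
Those words: "tmxcljh", "tmxclz", "tmxlyybvx", "tmxlyyq"
Leaf count: 4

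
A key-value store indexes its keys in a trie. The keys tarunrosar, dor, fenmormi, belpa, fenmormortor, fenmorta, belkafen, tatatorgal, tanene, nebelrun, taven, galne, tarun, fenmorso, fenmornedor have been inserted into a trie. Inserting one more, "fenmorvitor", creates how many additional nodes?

5

Walking "fenmorvitor" from the root, the first 6 characters ("fenmor") follow existing edges; "v" is the first miss.
Each of the 5 remaining characters creates one node.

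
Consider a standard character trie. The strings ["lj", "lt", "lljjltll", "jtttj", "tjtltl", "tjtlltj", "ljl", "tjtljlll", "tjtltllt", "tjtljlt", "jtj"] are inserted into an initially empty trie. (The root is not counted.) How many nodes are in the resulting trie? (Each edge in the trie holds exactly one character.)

33

Trie structure (* marks end of a word):
(root)
├─ j
│  └─ t
│     ├─ j *
│     └─ t
│        └─ t
│           └─ j *
├─ l
│  ├─ j *
│  │  └─ l *
│  ├─ l
│  │  └─ j
│  │     └─ j
│  │        └─ l
│  │           └─ t
│  │              └─ l
│  │                 └─ l *
│  └─ t *
└─ t
   └─ j
      └─ t
         └─ l
            ├─ j
            │  └─ l
            │     ├─ l
            │     │  └─ l *
            │     └─ t *
            ├─ l
            │  └─ t
            │     └─ j *
            └─ t
               └─ l *
                  └─ l
                     └─ t *
Counting every labelled node above: 33.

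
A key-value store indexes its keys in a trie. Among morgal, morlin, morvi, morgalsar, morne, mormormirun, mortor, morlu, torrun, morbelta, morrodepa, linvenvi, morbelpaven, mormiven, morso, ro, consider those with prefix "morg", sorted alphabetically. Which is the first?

morgal

Filter for "morg…" and sort: "morgal", "morgalsar"
The 1st is morgal.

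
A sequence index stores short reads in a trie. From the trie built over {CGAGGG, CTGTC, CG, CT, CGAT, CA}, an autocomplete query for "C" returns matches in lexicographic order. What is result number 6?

DFS of the "C" subtree visits, in order: "CA", "CG", "CGAGGG", "CGAT", "CT", "CTGTC"
Position 6: CTGTC

CTGTC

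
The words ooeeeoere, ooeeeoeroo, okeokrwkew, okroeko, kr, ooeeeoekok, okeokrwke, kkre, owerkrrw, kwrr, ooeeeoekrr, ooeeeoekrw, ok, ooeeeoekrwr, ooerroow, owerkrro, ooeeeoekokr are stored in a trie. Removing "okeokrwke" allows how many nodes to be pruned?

0

Walk "okeokrwke" from the leaf back toward the root, removing each node that no remaining word uses.
Every node on "okeokrwke" is still needed (e.g. by "okeokrwkew"), so nothing is freed.
Nodes removed: 0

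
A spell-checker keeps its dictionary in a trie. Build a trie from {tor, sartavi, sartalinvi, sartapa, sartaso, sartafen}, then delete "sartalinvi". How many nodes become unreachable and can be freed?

5

A node on "sartalinvi"'s path can go only if nothing else ends at it or branches off below it.
The suffix "linvi" (5 nodes) is used only by "sartalinvi"; the node for "sarta" still has the child "v", so pruning stops there.
Nodes removed: 5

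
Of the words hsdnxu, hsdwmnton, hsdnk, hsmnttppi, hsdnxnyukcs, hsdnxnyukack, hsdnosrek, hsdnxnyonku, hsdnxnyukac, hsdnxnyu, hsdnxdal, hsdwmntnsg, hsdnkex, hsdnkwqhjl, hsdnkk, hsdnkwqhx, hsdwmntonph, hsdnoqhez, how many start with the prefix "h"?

Traverse to the node for "h", then collect every word in that subtree.
Matches: "hsdnk", "hsdnkex", "hsdnkk", "hsdnkwqhjl", "hsdnkwqhx", "hsdnoqhez", "hsdnosrek", "hsdnxdal", "hsdnxnyonku", "hsdnxnyu", "hsdnxnyukac", "hsdnxnyukack", "hsdnxnyukcs", "hsdnxu", "hsdwmntnsg", "hsdwmnton", "hsdwmntonph", "hsmnttppi"
Count: 18

18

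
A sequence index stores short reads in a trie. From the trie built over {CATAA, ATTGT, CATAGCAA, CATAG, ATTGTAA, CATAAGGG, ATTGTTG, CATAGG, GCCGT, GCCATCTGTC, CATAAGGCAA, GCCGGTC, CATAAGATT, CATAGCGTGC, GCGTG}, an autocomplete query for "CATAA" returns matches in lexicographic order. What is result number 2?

CATAAGATT

Filter for "CATAA…" and sort: "CATAA", "CATAAGATT", "CATAAGGCAA", "CATAAGGG"
Position 2: CATAAGATT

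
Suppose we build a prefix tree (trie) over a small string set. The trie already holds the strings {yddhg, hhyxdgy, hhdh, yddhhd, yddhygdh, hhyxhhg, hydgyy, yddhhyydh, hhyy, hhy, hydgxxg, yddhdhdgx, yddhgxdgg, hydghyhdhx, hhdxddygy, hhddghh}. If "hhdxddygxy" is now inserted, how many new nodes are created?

Walking "hhdxddygxy" from the root, the first 8 characters ("hhdxddyg") follow existing edges; "x" is the first miss.
So 10 − 8 = 2 new nodes.

2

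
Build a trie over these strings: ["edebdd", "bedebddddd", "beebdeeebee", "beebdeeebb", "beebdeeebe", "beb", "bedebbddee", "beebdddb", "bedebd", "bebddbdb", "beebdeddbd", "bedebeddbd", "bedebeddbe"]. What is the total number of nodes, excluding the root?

50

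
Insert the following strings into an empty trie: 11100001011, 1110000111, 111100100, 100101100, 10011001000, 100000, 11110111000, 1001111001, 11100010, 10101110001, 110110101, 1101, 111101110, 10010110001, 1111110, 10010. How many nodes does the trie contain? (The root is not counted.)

Trace insertions, counting only characters that open a new branch:
  "11100001011" → 11 new (1, 1, 1, 0, 0, 0, 0, 1, 0, 1, 1)
  "1110000111" → prefix "11100001" already present; 2 new (1, 1)
  "111100100" → prefix "111" already present; 6 new (1, 0, 0, 1, 0, 0)
  "100101100" → prefix "1" already present; 8 new (0, 0, 1, 0, 1, 1, 0, 0)
  "10011001000" → prefix "1001" already present; 7 new (1, 0, 0, 1, 0, 0, 0)
  "100000" → prefix "100" already present; 3 new (0, 0, 0)
  "11110111000" → prefix "11110" already present; 6 new (1, 1, 1, 0, 0, 0)
  "1001111001" → prefix "10011" already present; 5 new (1, 1, 0, 0, 1)
  "11100010" → prefix "111000" already present; 2 new (1, 0)
  "10101110001" → prefix "10" already present; 9 new (1, 0, 1, 1, 1, 0, 0, 0, 1)
  "110110101" → prefix "11" already present; 7 new (0, 1, 1, 0, 1, 0, 1)
  "1101" → prefix "1101" already present; 0 new (none)
  "111101110" → prefix "111101110" already present; 0 new (none)
  "10010110001" → prefix "100101100" already present; 2 new (0, 1)
  "1111110" → prefix "1111" already present; 3 new (1, 1, 0)
  "10010" → prefix "10010" already present; 0 new (none)
Total nodes = 11 + 2 + 6 + 8 + 7 + 3 + 6 + 5 + 2 + 9 + 7 + 0 + 0 + 2 + 3 + 0 = 71

71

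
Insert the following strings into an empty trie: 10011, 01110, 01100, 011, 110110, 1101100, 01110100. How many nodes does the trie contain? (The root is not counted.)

21

Trie structure (* marks end of a word):
(root)
├─ 0
│  └─ 1
│     └─ 1 *
│        ├─ 0
│        │  └─ 0 *
│        └─ 1
│           └─ 0 *
│              └─ 1
│                 └─ 0
│                    └─ 0 *
└─ 1
   ├─ 0
   │  └─ 0
   │     └─ 1
   │        └─ 1 *
   └─ 1
      └─ 0
         └─ 1
            └─ 1
               └─ 0 *
                  └─ 0 *
Counting every labelled node above: 21.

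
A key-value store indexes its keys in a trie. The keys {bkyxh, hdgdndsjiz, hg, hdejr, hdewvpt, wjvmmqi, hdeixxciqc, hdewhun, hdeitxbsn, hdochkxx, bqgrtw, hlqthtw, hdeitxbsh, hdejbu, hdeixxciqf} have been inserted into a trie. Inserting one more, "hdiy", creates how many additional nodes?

"hd" is already a path in the trie; the remaining "iy" must be added.
So 4 − 2 = 2 new nodes.

2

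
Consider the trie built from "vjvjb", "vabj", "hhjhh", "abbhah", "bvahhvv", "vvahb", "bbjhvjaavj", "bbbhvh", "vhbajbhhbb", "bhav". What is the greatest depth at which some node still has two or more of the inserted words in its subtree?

Equivalently: take the maximum, over all pairs, of their longest common prefix length.
"bbbhvh" and "bbjhvjaavj" agree on "bb" (2 characters) before diverging; nothing deeper is shared.
Longest shared-prefix length: 2

2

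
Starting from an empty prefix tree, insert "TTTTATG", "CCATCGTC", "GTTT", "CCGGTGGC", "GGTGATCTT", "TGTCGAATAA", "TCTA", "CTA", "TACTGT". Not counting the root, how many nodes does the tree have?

Count nodes per top-level branch (shared prefixes stored once):
  'C'-branch (CCATCGTC, CCGGTGGC, CTA): 16 nodes
  'G'-branch (GGTGATCTT, GTTT): 12 nodes
  'T'-branch (TACTGT, TCTA, TGTCGAATAA, TTTTATG): 24 nodes
Sum: 52

52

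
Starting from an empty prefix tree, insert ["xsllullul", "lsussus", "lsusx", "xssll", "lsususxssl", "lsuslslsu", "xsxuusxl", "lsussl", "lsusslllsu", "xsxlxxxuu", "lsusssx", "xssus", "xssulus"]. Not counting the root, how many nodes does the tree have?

Count nodes per top-level branch (shared prefixes stored once):
  'l'-branch (lsuslslsu, lsussl, lsusslllsu, lsusssx, lsussus, lsususxssl, lsusx): 26 nodes
  'x'-branch (xsllullul, xssll, xssulus, xssus, xsxlxxxuu, xsxuusxl): 29 nodes
Sum: 55

55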